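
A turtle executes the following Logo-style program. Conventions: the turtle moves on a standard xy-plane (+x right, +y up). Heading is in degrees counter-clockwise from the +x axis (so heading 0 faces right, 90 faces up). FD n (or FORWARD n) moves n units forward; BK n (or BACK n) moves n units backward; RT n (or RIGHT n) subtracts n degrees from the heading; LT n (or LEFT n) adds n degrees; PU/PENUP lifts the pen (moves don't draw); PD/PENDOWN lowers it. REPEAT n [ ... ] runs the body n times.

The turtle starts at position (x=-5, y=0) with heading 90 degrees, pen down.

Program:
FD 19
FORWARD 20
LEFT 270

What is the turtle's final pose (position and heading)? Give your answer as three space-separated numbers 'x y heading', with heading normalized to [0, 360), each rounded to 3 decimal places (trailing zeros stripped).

Answer: -5 39 0

Derivation:
Executing turtle program step by step:
Start: pos=(-5,0), heading=90, pen down
FD 19: (-5,0) -> (-5,19) [heading=90, draw]
FD 20: (-5,19) -> (-5,39) [heading=90, draw]
LT 270: heading 90 -> 0
Final: pos=(-5,39), heading=0, 2 segment(s) drawn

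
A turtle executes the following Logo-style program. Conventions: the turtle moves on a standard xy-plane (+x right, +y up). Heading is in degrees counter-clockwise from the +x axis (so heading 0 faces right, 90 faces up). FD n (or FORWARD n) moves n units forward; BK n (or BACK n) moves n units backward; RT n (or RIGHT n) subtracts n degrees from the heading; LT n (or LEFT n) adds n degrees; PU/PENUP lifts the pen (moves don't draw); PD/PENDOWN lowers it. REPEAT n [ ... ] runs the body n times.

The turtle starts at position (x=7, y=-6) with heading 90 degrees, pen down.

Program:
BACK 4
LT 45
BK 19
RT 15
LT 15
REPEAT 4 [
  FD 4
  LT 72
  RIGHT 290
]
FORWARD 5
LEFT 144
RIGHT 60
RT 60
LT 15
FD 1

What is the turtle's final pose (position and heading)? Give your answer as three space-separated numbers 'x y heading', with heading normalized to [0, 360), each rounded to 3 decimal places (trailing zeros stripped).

Executing turtle program step by step:
Start: pos=(7,-6), heading=90, pen down
BK 4: (7,-6) -> (7,-10) [heading=90, draw]
LT 45: heading 90 -> 135
BK 19: (7,-10) -> (20.435,-23.435) [heading=135, draw]
RT 15: heading 135 -> 120
LT 15: heading 120 -> 135
REPEAT 4 [
  -- iteration 1/4 --
  FD 4: (20.435,-23.435) -> (17.607,-20.607) [heading=135, draw]
  LT 72: heading 135 -> 207
  RT 290: heading 207 -> 277
  -- iteration 2/4 --
  FD 4: (17.607,-20.607) -> (18.094,-24.577) [heading=277, draw]
  LT 72: heading 277 -> 349
  RT 290: heading 349 -> 59
  -- iteration 3/4 --
  FD 4: (18.094,-24.577) -> (20.154,-21.148) [heading=59, draw]
  LT 72: heading 59 -> 131
  RT 290: heading 131 -> 201
  -- iteration 4/4 --
  FD 4: (20.154,-21.148) -> (16.42,-22.582) [heading=201, draw]
  LT 72: heading 201 -> 273
  RT 290: heading 273 -> 343
]
FD 5: (16.42,-22.582) -> (21.201,-24.043) [heading=343, draw]
LT 144: heading 343 -> 127
RT 60: heading 127 -> 67
RT 60: heading 67 -> 7
LT 15: heading 7 -> 22
FD 1: (21.201,-24.043) -> (22.129,-23.669) [heading=22, draw]
Final: pos=(22.129,-23.669), heading=22, 8 segment(s) drawn

Answer: 22.129 -23.669 22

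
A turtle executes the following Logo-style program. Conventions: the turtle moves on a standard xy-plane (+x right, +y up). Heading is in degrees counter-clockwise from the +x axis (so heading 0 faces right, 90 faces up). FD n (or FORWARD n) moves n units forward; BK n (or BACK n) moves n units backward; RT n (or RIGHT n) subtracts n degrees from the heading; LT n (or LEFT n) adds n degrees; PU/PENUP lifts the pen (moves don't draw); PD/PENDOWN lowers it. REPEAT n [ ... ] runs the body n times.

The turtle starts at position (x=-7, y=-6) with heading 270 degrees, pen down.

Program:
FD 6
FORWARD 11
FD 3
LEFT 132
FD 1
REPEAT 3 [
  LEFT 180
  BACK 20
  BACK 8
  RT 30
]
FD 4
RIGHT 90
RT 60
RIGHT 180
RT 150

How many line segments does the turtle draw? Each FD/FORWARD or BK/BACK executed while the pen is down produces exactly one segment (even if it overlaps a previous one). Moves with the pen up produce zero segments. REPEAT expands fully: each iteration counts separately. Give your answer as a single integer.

Answer: 11

Derivation:
Executing turtle program step by step:
Start: pos=(-7,-6), heading=270, pen down
FD 6: (-7,-6) -> (-7,-12) [heading=270, draw]
FD 11: (-7,-12) -> (-7,-23) [heading=270, draw]
FD 3: (-7,-23) -> (-7,-26) [heading=270, draw]
LT 132: heading 270 -> 42
FD 1: (-7,-26) -> (-6.257,-25.331) [heading=42, draw]
REPEAT 3 [
  -- iteration 1/3 --
  LT 180: heading 42 -> 222
  BK 20: (-6.257,-25.331) -> (8.606,-11.948) [heading=222, draw]
  BK 8: (8.606,-11.948) -> (14.551,-6.595) [heading=222, draw]
  RT 30: heading 222 -> 192
  -- iteration 2/3 --
  LT 180: heading 192 -> 12
  BK 20: (14.551,-6.595) -> (-5.012,-10.753) [heading=12, draw]
  BK 8: (-5.012,-10.753) -> (-12.837,-12.417) [heading=12, draw]
  RT 30: heading 12 -> 342
  -- iteration 3/3 --
  LT 180: heading 342 -> 162
  BK 20: (-12.837,-12.417) -> (6.184,-18.597) [heading=162, draw]
  BK 8: (6.184,-18.597) -> (13.793,-21.069) [heading=162, draw]
  RT 30: heading 162 -> 132
]
FD 4: (13.793,-21.069) -> (11.116,-18.097) [heading=132, draw]
RT 90: heading 132 -> 42
RT 60: heading 42 -> 342
RT 180: heading 342 -> 162
RT 150: heading 162 -> 12
Final: pos=(11.116,-18.097), heading=12, 11 segment(s) drawn
Segments drawn: 11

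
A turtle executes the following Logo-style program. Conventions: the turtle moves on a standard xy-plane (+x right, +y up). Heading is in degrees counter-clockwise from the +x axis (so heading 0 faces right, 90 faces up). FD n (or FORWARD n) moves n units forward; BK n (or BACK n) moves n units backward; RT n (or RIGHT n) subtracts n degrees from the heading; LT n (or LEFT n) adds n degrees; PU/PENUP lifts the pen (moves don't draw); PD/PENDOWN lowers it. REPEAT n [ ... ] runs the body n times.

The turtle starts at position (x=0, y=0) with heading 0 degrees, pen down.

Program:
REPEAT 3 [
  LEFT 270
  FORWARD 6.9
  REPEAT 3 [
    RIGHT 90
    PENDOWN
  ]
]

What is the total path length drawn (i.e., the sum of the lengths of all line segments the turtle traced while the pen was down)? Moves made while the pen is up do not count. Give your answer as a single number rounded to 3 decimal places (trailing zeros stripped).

Answer: 20.7

Derivation:
Executing turtle program step by step:
Start: pos=(0,0), heading=0, pen down
REPEAT 3 [
  -- iteration 1/3 --
  LT 270: heading 0 -> 270
  FD 6.9: (0,0) -> (0,-6.9) [heading=270, draw]
  REPEAT 3 [
    -- iteration 1/3 --
    RT 90: heading 270 -> 180
    PD: pen down
    -- iteration 2/3 --
    RT 90: heading 180 -> 90
    PD: pen down
    -- iteration 3/3 --
    RT 90: heading 90 -> 0
    PD: pen down
  ]
  -- iteration 2/3 --
  LT 270: heading 0 -> 270
  FD 6.9: (0,-6.9) -> (0,-13.8) [heading=270, draw]
  REPEAT 3 [
    -- iteration 1/3 --
    RT 90: heading 270 -> 180
    PD: pen down
    -- iteration 2/3 --
    RT 90: heading 180 -> 90
    PD: pen down
    -- iteration 3/3 --
    RT 90: heading 90 -> 0
    PD: pen down
  ]
  -- iteration 3/3 --
  LT 270: heading 0 -> 270
  FD 6.9: (0,-13.8) -> (0,-20.7) [heading=270, draw]
  REPEAT 3 [
    -- iteration 1/3 --
    RT 90: heading 270 -> 180
    PD: pen down
    -- iteration 2/3 --
    RT 90: heading 180 -> 90
    PD: pen down
    -- iteration 3/3 --
    RT 90: heading 90 -> 0
    PD: pen down
  ]
]
Final: pos=(0,-20.7), heading=0, 3 segment(s) drawn

Segment lengths:
  seg 1: (0,0) -> (0,-6.9), length = 6.9
  seg 2: (0,-6.9) -> (0,-13.8), length = 6.9
  seg 3: (0,-13.8) -> (0,-20.7), length = 6.9
Total = 20.7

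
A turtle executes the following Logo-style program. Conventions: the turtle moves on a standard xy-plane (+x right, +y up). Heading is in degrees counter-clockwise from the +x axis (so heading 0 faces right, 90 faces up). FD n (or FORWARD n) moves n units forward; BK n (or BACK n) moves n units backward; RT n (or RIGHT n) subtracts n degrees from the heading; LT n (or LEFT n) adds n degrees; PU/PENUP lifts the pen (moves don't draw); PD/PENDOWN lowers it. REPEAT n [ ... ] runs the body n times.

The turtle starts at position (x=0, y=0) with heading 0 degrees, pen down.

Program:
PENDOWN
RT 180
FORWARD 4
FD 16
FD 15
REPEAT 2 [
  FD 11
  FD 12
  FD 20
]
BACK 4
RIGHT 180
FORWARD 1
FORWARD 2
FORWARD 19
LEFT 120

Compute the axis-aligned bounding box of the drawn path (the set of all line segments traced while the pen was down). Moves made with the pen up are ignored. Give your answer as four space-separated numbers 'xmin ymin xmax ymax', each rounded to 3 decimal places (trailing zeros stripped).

Executing turtle program step by step:
Start: pos=(0,0), heading=0, pen down
PD: pen down
RT 180: heading 0 -> 180
FD 4: (0,0) -> (-4,0) [heading=180, draw]
FD 16: (-4,0) -> (-20,0) [heading=180, draw]
FD 15: (-20,0) -> (-35,0) [heading=180, draw]
REPEAT 2 [
  -- iteration 1/2 --
  FD 11: (-35,0) -> (-46,0) [heading=180, draw]
  FD 12: (-46,0) -> (-58,0) [heading=180, draw]
  FD 20: (-58,0) -> (-78,0) [heading=180, draw]
  -- iteration 2/2 --
  FD 11: (-78,0) -> (-89,0) [heading=180, draw]
  FD 12: (-89,0) -> (-101,0) [heading=180, draw]
  FD 20: (-101,0) -> (-121,0) [heading=180, draw]
]
BK 4: (-121,0) -> (-117,0) [heading=180, draw]
RT 180: heading 180 -> 0
FD 1: (-117,0) -> (-116,0) [heading=0, draw]
FD 2: (-116,0) -> (-114,0) [heading=0, draw]
FD 19: (-114,0) -> (-95,0) [heading=0, draw]
LT 120: heading 0 -> 120
Final: pos=(-95,0), heading=120, 13 segment(s) drawn

Segment endpoints: x in {-121, -117, -116, -114, -101, -95, -89, -78, -58, -46, -35, -20, -4, 0}, y in {0, 0, 0, 0, 0, 0, 0, 0, 0, 0, 0, 0, 0, 0}
xmin=-121, ymin=0, xmax=0, ymax=0

Answer: -121 0 0 0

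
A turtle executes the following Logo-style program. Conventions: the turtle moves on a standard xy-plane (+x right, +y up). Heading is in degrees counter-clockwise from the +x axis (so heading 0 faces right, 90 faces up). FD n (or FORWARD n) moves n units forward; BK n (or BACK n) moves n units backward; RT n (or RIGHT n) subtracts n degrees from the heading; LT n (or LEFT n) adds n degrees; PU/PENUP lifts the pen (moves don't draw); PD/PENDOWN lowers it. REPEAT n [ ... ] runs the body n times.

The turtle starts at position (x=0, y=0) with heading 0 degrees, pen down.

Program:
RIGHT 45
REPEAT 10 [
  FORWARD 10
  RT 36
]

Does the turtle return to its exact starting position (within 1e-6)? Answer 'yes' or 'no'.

Executing turtle program step by step:
Start: pos=(0,0), heading=0, pen down
RT 45: heading 0 -> 315
REPEAT 10 [
  -- iteration 1/10 --
  FD 10: (0,0) -> (7.071,-7.071) [heading=315, draw]
  RT 36: heading 315 -> 279
  -- iteration 2/10 --
  FD 10: (7.071,-7.071) -> (8.635,-16.948) [heading=279, draw]
  RT 36: heading 279 -> 243
  -- iteration 3/10 --
  FD 10: (8.635,-16.948) -> (4.096,-25.858) [heading=243, draw]
  RT 36: heading 243 -> 207
  -- iteration 4/10 --
  FD 10: (4.096,-25.858) -> (-4.815,-30.398) [heading=207, draw]
  RT 36: heading 207 -> 171
  -- iteration 5/10 --
  FD 10: (-4.815,-30.398) -> (-14.691,-28.834) [heading=171, draw]
  RT 36: heading 171 -> 135
  -- iteration 6/10 --
  FD 10: (-14.691,-28.834) -> (-21.763,-21.763) [heading=135, draw]
  RT 36: heading 135 -> 99
  -- iteration 7/10 --
  FD 10: (-21.763,-21.763) -> (-23.327,-11.886) [heading=99, draw]
  RT 36: heading 99 -> 63
  -- iteration 8/10 --
  FD 10: (-23.327,-11.886) -> (-18.787,-2.976) [heading=63, draw]
  RT 36: heading 63 -> 27
  -- iteration 9/10 --
  FD 10: (-18.787,-2.976) -> (-9.877,1.564) [heading=27, draw]
  RT 36: heading 27 -> 351
  -- iteration 10/10 --
  FD 10: (-9.877,1.564) -> (0,0) [heading=351, draw]
  RT 36: heading 351 -> 315
]
Final: pos=(0,0), heading=315, 10 segment(s) drawn

Start position: (0, 0)
Final position: (0, 0)
Distance = 0; < 1e-6 -> CLOSED

Answer: yes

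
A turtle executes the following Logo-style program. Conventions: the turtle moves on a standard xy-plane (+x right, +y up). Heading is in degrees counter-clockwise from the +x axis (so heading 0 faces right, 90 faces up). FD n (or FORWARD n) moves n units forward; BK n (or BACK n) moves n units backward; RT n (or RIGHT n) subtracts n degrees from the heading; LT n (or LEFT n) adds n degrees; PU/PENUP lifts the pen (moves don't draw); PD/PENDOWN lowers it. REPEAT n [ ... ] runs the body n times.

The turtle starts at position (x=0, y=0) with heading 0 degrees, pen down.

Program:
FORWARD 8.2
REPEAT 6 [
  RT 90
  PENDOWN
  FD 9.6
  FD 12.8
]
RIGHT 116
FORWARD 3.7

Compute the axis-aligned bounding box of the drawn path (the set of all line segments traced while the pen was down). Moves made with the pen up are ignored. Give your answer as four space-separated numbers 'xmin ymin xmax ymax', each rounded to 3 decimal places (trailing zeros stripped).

Executing turtle program step by step:
Start: pos=(0,0), heading=0, pen down
FD 8.2: (0,0) -> (8.2,0) [heading=0, draw]
REPEAT 6 [
  -- iteration 1/6 --
  RT 90: heading 0 -> 270
  PD: pen down
  FD 9.6: (8.2,0) -> (8.2,-9.6) [heading=270, draw]
  FD 12.8: (8.2,-9.6) -> (8.2,-22.4) [heading=270, draw]
  -- iteration 2/6 --
  RT 90: heading 270 -> 180
  PD: pen down
  FD 9.6: (8.2,-22.4) -> (-1.4,-22.4) [heading=180, draw]
  FD 12.8: (-1.4,-22.4) -> (-14.2,-22.4) [heading=180, draw]
  -- iteration 3/6 --
  RT 90: heading 180 -> 90
  PD: pen down
  FD 9.6: (-14.2,-22.4) -> (-14.2,-12.8) [heading=90, draw]
  FD 12.8: (-14.2,-12.8) -> (-14.2,0) [heading=90, draw]
  -- iteration 4/6 --
  RT 90: heading 90 -> 0
  PD: pen down
  FD 9.6: (-14.2,0) -> (-4.6,0) [heading=0, draw]
  FD 12.8: (-4.6,0) -> (8.2,0) [heading=0, draw]
  -- iteration 5/6 --
  RT 90: heading 0 -> 270
  PD: pen down
  FD 9.6: (8.2,0) -> (8.2,-9.6) [heading=270, draw]
  FD 12.8: (8.2,-9.6) -> (8.2,-22.4) [heading=270, draw]
  -- iteration 6/6 --
  RT 90: heading 270 -> 180
  PD: pen down
  FD 9.6: (8.2,-22.4) -> (-1.4,-22.4) [heading=180, draw]
  FD 12.8: (-1.4,-22.4) -> (-14.2,-22.4) [heading=180, draw]
]
RT 116: heading 180 -> 64
FD 3.7: (-14.2,-22.4) -> (-12.578,-19.074) [heading=64, draw]
Final: pos=(-12.578,-19.074), heading=64, 14 segment(s) drawn

Segment endpoints: x in {-14.2, -14.2, -14.2, -14.2, -12.578, -4.6, -1.4, -1.4, 0, 8.2, 8.2, 8.2}, y in {-22.4, -22.4, -22.4, -19.074, -12.8, -9.6, -9.6, 0, 0, 0, 0}
xmin=-14.2, ymin=-22.4, xmax=8.2, ymax=0

Answer: -14.2 -22.4 8.2 0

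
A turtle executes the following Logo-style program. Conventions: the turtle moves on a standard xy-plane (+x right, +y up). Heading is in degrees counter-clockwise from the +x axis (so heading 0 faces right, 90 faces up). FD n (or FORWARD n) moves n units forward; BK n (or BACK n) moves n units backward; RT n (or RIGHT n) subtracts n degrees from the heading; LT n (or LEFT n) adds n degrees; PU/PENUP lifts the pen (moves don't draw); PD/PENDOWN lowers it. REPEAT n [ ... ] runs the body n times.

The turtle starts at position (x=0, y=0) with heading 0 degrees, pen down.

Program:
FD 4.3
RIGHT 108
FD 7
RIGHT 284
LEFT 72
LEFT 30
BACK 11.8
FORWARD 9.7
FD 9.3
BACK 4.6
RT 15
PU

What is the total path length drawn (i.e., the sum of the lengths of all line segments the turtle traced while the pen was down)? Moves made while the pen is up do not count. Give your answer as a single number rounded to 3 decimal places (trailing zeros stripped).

Answer: 46.7

Derivation:
Executing turtle program step by step:
Start: pos=(0,0), heading=0, pen down
FD 4.3: (0,0) -> (4.3,0) [heading=0, draw]
RT 108: heading 0 -> 252
FD 7: (4.3,0) -> (2.137,-6.657) [heading=252, draw]
RT 284: heading 252 -> 328
LT 72: heading 328 -> 40
LT 30: heading 40 -> 70
BK 11.8: (2.137,-6.657) -> (-1.899,-17.746) [heading=70, draw]
FD 9.7: (-1.899,-17.746) -> (1.419,-8.631) [heading=70, draw]
FD 9.3: (1.419,-8.631) -> (4.599,0.108) [heading=70, draw]
BK 4.6: (4.599,0.108) -> (3.026,-4.214) [heading=70, draw]
RT 15: heading 70 -> 55
PU: pen up
Final: pos=(3.026,-4.214), heading=55, 6 segment(s) drawn

Segment lengths:
  seg 1: (0,0) -> (4.3,0), length = 4.3
  seg 2: (4.3,0) -> (2.137,-6.657), length = 7
  seg 3: (2.137,-6.657) -> (-1.899,-17.746), length = 11.8
  seg 4: (-1.899,-17.746) -> (1.419,-8.631), length = 9.7
  seg 5: (1.419,-8.631) -> (4.599,0.108), length = 9.3
  seg 6: (4.599,0.108) -> (3.026,-4.214), length = 4.6
Total = 46.7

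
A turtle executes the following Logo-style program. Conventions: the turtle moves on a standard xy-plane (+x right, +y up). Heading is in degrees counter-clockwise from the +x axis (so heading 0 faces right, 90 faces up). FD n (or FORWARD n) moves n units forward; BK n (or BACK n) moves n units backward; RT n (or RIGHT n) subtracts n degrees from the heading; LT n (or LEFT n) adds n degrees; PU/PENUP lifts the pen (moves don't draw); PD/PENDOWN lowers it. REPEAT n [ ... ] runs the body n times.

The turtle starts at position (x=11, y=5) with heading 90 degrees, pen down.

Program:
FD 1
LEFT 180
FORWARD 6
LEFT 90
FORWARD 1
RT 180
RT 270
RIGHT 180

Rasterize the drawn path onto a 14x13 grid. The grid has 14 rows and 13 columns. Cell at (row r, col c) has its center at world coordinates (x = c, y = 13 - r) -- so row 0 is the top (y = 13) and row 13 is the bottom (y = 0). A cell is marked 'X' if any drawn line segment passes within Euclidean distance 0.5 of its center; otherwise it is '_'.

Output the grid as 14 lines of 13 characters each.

Segment 0: (11,5) -> (11,6)
Segment 1: (11,6) -> (11,0)
Segment 2: (11,0) -> (12,-0)

Answer: _____________
_____________
_____________
_____________
_____________
_____________
_____________
___________X_
___________X_
___________X_
___________X_
___________X_
___________X_
___________XX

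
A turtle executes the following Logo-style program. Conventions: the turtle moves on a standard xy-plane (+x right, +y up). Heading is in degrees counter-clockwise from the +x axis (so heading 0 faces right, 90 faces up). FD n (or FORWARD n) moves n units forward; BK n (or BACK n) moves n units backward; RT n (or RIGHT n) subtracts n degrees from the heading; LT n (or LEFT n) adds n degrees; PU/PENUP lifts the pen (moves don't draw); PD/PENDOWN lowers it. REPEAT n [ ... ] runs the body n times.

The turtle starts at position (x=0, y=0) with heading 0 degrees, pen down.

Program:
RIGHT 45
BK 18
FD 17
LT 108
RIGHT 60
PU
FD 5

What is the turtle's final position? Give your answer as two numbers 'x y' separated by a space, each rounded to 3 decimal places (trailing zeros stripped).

Answer: 4.286 0.969

Derivation:
Executing turtle program step by step:
Start: pos=(0,0), heading=0, pen down
RT 45: heading 0 -> 315
BK 18: (0,0) -> (-12.728,12.728) [heading=315, draw]
FD 17: (-12.728,12.728) -> (-0.707,0.707) [heading=315, draw]
LT 108: heading 315 -> 63
RT 60: heading 63 -> 3
PU: pen up
FD 5: (-0.707,0.707) -> (4.286,0.969) [heading=3, move]
Final: pos=(4.286,0.969), heading=3, 2 segment(s) drawn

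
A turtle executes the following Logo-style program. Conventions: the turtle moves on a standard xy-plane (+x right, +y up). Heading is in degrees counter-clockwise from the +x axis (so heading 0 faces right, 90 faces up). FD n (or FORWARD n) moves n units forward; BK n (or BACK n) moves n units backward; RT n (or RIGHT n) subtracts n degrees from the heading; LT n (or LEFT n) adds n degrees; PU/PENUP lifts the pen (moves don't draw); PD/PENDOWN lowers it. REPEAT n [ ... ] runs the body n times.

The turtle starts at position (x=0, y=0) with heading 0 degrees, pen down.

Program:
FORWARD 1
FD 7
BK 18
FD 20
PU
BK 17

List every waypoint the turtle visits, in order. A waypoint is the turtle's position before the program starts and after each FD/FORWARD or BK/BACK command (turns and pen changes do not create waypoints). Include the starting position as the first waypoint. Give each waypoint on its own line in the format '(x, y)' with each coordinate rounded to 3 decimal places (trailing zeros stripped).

Answer: (0, 0)
(1, 0)
(8, 0)
(-10, 0)
(10, 0)
(-7, 0)

Derivation:
Executing turtle program step by step:
Start: pos=(0,0), heading=0, pen down
FD 1: (0,0) -> (1,0) [heading=0, draw]
FD 7: (1,0) -> (8,0) [heading=0, draw]
BK 18: (8,0) -> (-10,0) [heading=0, draw]
FD 20: (-10,0) -> (10,0) [heading=0, draw]
PU: pen up
BK 17: (10,0) -> (-7,0) [heading=0, move]
Final: pos=(-7,0), heading=0, 4 segment(s) drawn
Waypoints (6 total):
(0, 0)
(1, 0)
(8, 0)
(-10, 0)
(10, 0)
(-7, 0)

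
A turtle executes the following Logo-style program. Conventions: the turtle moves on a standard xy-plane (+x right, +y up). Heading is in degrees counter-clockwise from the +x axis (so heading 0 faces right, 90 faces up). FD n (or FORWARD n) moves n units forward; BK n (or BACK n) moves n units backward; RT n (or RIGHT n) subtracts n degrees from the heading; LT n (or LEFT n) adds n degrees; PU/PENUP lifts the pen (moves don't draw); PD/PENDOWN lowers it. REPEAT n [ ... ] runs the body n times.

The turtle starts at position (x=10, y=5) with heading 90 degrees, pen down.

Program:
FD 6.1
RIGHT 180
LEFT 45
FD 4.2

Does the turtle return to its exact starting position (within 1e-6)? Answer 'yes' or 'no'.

Executing turtle program step by step:
Start: pos=(10,5), heading=90, pen down
FD 6.1: (10,5) -> (10,11.1) [heading=90, draw]
RT 180: heading 90 -> 270
LT 45: heading 270 -> 315
FD 4.2: (10,11.1) -> (12.97,8.13) [heading=315, draw]
Final: pos=(12.97,8.13), heading=315, 2 segment(s) drawn

Start position: (10, 5)
Final position: (12.97, 8.13)
Distance = 4.315; >= 1e-6 -> NOT closed

Answer: no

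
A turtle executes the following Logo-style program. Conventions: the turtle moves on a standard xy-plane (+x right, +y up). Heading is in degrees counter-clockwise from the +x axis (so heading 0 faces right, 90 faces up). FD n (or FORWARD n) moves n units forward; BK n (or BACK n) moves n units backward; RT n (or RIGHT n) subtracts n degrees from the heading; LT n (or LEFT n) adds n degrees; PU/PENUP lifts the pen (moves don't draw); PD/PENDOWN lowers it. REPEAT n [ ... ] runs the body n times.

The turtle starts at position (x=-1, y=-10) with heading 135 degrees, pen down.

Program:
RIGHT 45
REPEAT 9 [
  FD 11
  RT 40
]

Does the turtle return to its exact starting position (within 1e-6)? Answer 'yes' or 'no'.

Executing turtle program step by step:
Start: pos=(-1,-10), heading=135, pen down
RT 45: heading 135 -> 90
REPEAT 9 [
  -- iteration 1/9 --
  FD 11: (-1,-10) -> (-1,1) [heading=90, draw]
  RT 40: heading 90 -> 50
  -- iteration 2/9 --
  FD 11: (-1,1) -> (6.071,9.426) [heading=50, draw]
  RT 40: heading 50 -> 10
  -- iteration 3/9 --
  FD 11: (6.071,9.426) -> (16.904,11.337) [heading=10, draw]
  RT 40: heading 10 -> 330
  -- iteration 4/9 --
  FD 11: (16.904,11.337) -> (26.43,5.837) [heading=330, draw]
  RT 40: heading 330 -> 290
  -- iteration 5/9 --
  FD 11: (26.43,5.837) -> (30.192,-4.5) [heading=290, draw]
  RT 40: heading 290 -> 250
  -- iteration 6/9 --
  FD 11: (30.192,-4.5) -> (26.43,-14.837) [heading=250, draw]
  RT 40: heading 250 -> 210
  -- iteration 7/9 --
  FD 11: (26.43,-14.837) -> (16.904,-20.337) [heading=210, draw]
  RT 40: heading 210 -> 170
  -- iteration 8/9 --
  FD 11: (16.904,-20.337) -> (6.071,-18.426) [heading=170, draw]
  RT 40: heading 170 -> 130
  -- iteration 9/9 --
  FD 11: (6.071,-18.426) -> (-1,-10) [heading=130, draw]
  RT 40: heading 130 -> 90
]
Final: pos=(-1,-10), heading=90, 9 segment(s) drawn

Start position: (-1, -10)
Final position: (-1, -10)
Distance = 0; < 1e-6 -> CLOSED

Answer: yes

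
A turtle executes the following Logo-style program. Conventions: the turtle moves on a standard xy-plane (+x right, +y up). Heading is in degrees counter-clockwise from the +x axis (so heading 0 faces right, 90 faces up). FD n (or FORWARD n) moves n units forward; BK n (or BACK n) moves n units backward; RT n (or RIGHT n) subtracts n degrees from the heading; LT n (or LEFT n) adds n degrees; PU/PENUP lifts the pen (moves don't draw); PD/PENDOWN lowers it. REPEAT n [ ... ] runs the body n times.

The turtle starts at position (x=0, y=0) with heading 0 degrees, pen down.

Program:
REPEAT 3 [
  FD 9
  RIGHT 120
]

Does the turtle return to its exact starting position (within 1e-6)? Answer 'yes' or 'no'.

Executing turtle program step by step:
Start: pos=(0,0), heading=0, pen down
REPEAT 3 [
  -- iteration 1/3 --
  FD 9: (0,0) -> (9,0) [heading=0, draw]
  RT 120: heading 0 -> 240
  -- iteration 2/3 --
  FD 9: (9,0) -> (4.5,-7.794) [heading=240, draw]
  RT 120: heading 240 -> 120
  -- iteration 3/3 --
  FD 9: (4.5,-7.794) -> (0,0) [heading=120, draw]
  RT 120: heading 120 -> 0
]
Final: pos=(0,0), heading=0, 3 segment(s) drawn

Start position: (0, 0)
Final position: (0, 0)
Distance = 0; < 1e-6 -> CLOSED

Answer: yes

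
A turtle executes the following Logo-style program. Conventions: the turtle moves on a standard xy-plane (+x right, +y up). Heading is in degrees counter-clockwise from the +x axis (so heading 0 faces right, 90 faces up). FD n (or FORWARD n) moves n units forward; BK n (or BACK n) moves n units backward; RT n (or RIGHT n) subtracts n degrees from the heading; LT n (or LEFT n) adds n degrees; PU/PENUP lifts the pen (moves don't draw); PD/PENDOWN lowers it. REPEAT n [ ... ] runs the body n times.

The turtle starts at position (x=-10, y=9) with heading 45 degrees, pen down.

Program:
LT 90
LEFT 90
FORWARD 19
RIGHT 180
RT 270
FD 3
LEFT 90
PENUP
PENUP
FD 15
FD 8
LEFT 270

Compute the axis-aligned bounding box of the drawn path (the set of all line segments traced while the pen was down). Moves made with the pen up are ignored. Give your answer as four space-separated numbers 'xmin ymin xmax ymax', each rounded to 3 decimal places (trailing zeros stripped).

Executing turtle program step by step:
Start: pos=(-10,9), heading=45, pen down
LT 90: heading 45 -> 135
LT 90: heading 135 -> 225
FD 19: (-10,9) -> (-23.435,-4.435) [heading=225, draw]
RT 180: heading 225 -> 45
RT 270: heading 45 -> 135
FD 3: (-23.435,-4.435) -> (-25.556,-2.314) [heading=135, draw]
LT 90: heading 135 -> 225
PU: pen up
PU: pen up
FD 15: (-25.556,-2.314) -> (-36.163,-12.92) [heading=225, move]
FD 8: (-36.163,-12.92) -> (-41.82,-18.577) [heading=225, move]
LT 270: heading 225 -> 135
Final: pos=(-41.82,-18.577), heading=135, 2 segment(s) drawn

Segment endpoints: x in {-25.556, -23.435, -10}, y in {-4.435, -2.314, 9}
xmin=-25.556, ymin=-4.435, xmax=-10, ymax=9

Answer: -25.556 -4.435 -10 9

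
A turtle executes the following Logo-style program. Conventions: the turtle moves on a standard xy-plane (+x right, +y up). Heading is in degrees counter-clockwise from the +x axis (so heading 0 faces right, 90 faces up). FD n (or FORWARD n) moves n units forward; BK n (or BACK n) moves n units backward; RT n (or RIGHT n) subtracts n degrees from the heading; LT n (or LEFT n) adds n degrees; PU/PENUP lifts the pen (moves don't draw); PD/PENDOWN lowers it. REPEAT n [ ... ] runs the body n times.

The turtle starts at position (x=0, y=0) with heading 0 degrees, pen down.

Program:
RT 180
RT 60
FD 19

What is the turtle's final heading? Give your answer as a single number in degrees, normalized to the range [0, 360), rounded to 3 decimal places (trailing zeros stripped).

Executing turtle program step by step:
Start: pos=(0,0), heading=0, pen down
RT 180: heading 0 -> 180
RT 60: heading 180 -> 120
FD 19: (0,0) -> (-9.5,16.454) [heading=120, draw]
Final: pos=(-9.5,16.454), heading=120, 1 segment(s) drawn

Answer: 120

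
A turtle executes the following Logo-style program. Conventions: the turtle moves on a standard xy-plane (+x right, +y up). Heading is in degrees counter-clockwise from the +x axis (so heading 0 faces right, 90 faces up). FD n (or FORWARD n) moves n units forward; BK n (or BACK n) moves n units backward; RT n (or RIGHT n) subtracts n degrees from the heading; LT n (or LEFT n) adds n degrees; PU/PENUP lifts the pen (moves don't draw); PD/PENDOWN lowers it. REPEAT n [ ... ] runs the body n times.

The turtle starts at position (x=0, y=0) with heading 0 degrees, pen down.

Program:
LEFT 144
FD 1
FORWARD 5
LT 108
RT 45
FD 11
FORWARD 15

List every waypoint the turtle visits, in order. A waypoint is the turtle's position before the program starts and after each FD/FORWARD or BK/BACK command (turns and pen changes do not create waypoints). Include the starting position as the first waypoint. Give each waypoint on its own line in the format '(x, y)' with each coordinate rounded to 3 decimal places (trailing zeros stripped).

Executing turtle program step by step:
Start: pos=(0,0), heading=0, pen down
LT 144: heading 0 -> 144
FD 1: (0,0) -> (-0.809,0.588) [heading=144, draw]
FD 5: (-0.809,0.588) -> (-4.854,3.527) [heading=144, draw]
LT 108: heading 144 -> 252
RT 45: heading 252 -> 207
FD 11: (-4.854,3.527) -> (-14.655,-1.467) [heading=207, draw]
FD 15: (-14.655,-1.467) -> (-28.02,-8.277) [heading=207, draw]
Final: pos=(-28.02,-8.277), heading=207, 4 segment(s) drawn
Waypoints (5 total):
(0, 0)
(-0.809, 0.588)
(-4.854, 3.527)
(-14.655, -1.467)
(-28.02, -8.277)

Answer: (0, 0)
(-0.809, 0.588)
(-4.854, 3.527)
(-14.655, -1.467)
(-28.02, -8.277)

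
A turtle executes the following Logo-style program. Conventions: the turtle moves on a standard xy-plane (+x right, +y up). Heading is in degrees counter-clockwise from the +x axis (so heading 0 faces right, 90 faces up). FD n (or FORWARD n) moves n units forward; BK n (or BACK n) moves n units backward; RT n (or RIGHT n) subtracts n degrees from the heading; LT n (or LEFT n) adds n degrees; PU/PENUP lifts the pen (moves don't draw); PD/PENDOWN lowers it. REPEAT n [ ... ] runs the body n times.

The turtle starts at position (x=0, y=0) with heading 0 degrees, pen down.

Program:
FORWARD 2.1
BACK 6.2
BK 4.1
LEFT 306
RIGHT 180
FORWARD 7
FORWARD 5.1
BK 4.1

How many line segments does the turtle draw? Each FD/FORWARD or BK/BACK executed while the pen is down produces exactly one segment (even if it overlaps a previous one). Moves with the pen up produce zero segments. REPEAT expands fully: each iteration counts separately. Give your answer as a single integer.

Answer: 6

Derivation:
Executing turtle program step by step:
Start: pos=(0,0), heading=0, pen down
FD 2.1: (0,0) -> (2.1,0) [heading=0, draw]
BK 6.2: (2.1,0) -> (-4.1,0) [heading=0, draw]
BK 4.1: (-4.1,0) -> (-8.2,0) [heading=0, draw]
LT 306: heading 0 -> 306
RT 180: heading 306 -> 126
FD 7: (-8.2,0) -> (-12.314,5.663) [heading=126, draw]
FD 5.1: (-12.314,5.663) -> (-15.312,9.789) [heading=126, draw]
BK 4.1: (-15.312,9.789) -> (-12.902,6.472) [heading=126, draw]
Final: pos=(-12.902,6.472), heading=126, 6 segment(s) drawn
Segments drawn: 6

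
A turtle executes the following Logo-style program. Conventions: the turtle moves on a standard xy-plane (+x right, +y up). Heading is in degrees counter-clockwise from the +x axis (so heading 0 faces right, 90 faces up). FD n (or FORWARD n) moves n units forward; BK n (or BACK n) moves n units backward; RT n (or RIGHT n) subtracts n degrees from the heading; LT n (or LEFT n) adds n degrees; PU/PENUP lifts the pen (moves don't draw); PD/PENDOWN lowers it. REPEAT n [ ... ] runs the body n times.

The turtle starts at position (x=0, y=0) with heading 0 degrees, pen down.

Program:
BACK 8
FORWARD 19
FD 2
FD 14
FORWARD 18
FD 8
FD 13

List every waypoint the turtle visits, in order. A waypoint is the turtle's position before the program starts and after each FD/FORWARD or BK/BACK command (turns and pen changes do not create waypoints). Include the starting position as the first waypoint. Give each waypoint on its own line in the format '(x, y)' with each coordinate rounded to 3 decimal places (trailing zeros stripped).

Executing turtle program step by step:
Start: pos=(0,0), heading=0, pen down
BK 8: (0,0) -> (-8,0) [heading=0, draw]
FD 19: (-8,0) -> (11,0) [heading=0, draw]
FD 2: (11,0) -> (13,0) [heading=0, draw]
FD 14: (13,0) -> (27,0) [heading=0, draw]
FD 18: (27,0) -> (45,0) [heading=0, draw]
FD 8: (45,0) -> (53,0) [heading=0, draw]
FD 13: (53,0) -> (66,0) [heading=0, draw]
Final: pos=(66,0), heading=0, 7 segment(s) drawn
Waypoints (8 total):
(0, 0)
(-8, 0)
(11, 0)
(13, 0)
(27, 0)
(45, 0)
(53, 0)
(66, 0)

Answer: (0, 0)
(-8, 0)
(11, 0)
(13, 0)
(27, 0)
(45, 0)
(53, 0)
(66, 0)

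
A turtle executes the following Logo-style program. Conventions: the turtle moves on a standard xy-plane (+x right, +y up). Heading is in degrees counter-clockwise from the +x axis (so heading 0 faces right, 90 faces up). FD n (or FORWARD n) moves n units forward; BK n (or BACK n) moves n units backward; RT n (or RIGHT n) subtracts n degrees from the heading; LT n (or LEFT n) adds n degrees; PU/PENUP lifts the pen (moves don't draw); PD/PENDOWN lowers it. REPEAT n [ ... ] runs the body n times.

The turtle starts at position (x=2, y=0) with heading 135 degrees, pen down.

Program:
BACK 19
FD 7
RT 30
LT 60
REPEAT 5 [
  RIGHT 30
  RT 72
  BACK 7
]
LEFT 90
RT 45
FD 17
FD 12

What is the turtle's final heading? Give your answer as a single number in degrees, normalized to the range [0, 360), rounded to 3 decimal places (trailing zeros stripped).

Answer: 60

Derivation:
Executing turtle program step by step:
Start: pos=(2,0), heading=135, pen down
BK 19: (2,0) -> (15.435,-13.435) [heading=135, draw]
FD 7: (15.435,-13.435) -> (10.485,-8.485) [heading=135, draw]
RT 30: heading 135 -> 105
LT 60: heading 105 -> 165
REPEAT 5 [
  -- iteration 1/5 --
  RT 30: heading 165 -> 135
  RT 72: heading 135 -> 63
  BK 7: (10.485,-8.485) -> (7.307,-14.722) [heading=63, draw]
  -- iteration 2/5 --
  RT 30: heading 63 -> 33
  RT 72: heading 33 -> 321
  BK 7: (7.307,-14.722) -> (1.867,-10.317) [heading=321, draw]
  -- iteration 3/5 --
  RT 30: heading 321 -> 291
  RT 72: heading 291 -> 219
  BK 7: (1.867,-10.317) -> (7.307,-5.912) [heading=219, draw]
  -- iteration 4/5 --
  RT 30: heading 219 -> 189
  RT 72: heading 189 -> 117
  BK 7: (7.307,-5.912) -> (10.485,-12.149) [heading=117, draw]
  -- iteration 5/5 --
  RT 30: heading 117 -> 87
  RT 72: heading 87 -> 15
  BK 7: (10.485,-12.149) -> (3.724,-13.961) [heading=15, draw]
]
LT 90: heading 15 -> 105
RT 45: heading 105 -> 60
FD 17: (3.724,-13.961) -> (12.224,0.762) [heading=60, draw]
FD 12: (12.224,0.762) -> (18.224,11.154) [heading=60, draw]
Final: pos=(18.224,11.154), heading=60, 9 segment(s) drawn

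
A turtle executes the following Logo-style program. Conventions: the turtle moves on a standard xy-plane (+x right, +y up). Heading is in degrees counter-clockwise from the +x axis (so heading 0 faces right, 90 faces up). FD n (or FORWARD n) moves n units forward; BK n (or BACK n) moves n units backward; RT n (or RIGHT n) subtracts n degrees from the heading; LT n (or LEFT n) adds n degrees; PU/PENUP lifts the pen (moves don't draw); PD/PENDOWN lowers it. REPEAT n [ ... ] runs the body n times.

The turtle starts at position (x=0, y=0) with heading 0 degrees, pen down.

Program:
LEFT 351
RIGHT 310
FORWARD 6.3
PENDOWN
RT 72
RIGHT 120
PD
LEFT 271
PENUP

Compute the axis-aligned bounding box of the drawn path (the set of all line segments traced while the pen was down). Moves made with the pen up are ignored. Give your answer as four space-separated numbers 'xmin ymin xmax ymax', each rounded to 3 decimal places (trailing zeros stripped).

Executing turtle program step by step:
Start: pos=(0,0), heading=0, pen down
LT 351: heading 0 -> 351
RT 310: heading 351 -> 41
FD 6.3: (0,0) -> (4.755,4.133) [heading=41, draw]
PD: pen down
RT 72: heading 41 -> 329
RT 120: heading 329 -> 209
PD: pen down
LT 271: heading 209 -> 120
PU: pen up
Final: pos=(4.755,4.133), heading=120, 1 segment(s) drawn

Segment endpoints: x in {0, 4.755}, y in {0, 4.133}
xmin=0, ymin=0, xmax=4.755, ymax=4.133

Answer: 0 0 4.755 4.133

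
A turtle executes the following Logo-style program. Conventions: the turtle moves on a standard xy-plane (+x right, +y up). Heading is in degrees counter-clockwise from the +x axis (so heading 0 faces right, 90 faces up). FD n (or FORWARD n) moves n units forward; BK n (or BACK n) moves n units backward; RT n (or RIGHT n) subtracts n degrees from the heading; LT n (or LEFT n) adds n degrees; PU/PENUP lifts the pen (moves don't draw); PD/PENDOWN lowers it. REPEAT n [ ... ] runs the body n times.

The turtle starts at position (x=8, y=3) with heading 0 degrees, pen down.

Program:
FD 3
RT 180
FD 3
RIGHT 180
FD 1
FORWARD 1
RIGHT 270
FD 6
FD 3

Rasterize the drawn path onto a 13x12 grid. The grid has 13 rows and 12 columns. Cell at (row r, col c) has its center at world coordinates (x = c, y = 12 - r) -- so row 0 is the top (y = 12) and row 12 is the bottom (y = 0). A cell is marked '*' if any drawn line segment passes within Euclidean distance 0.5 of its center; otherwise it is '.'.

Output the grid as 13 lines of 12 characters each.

Answer: ..........*.
..........*.
..........*.
..........*.
..........*.
..........*.
..........*.
..........*.
..........*.
........****
............
............
............

Derivation:
Segment 0: (8,3) -> (11,3)
Segment 1: (11,3) -> (8,3)
Segment 2: (8,3) -> (9,3)
Segment 3: (9,3) -> (10,3)
Segment 4: (10,3) -> (10,9)
Segment 5: (10,9) -> (10,12)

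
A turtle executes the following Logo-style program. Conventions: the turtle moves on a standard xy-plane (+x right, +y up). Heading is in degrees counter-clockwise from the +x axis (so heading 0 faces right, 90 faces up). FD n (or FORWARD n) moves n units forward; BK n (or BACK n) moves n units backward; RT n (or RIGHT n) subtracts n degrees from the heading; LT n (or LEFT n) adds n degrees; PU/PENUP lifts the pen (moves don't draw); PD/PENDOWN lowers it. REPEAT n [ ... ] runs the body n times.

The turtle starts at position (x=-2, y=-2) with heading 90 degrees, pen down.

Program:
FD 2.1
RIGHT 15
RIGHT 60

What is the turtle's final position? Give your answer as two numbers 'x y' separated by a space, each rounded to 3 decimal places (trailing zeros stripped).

Executing turtle program step by step:
Start: pos=(-2,-2), heading=90, pen down
FD 2.1: (-2,-2) -> (-2,0.1) [heading=90, draw]
RT 15: heading 90 -> 75
RT 60: heading 75 -> 15
Final: pos=(-2,0.1), heading=15, 1 segment(s) drawn

Answer: -2 0.1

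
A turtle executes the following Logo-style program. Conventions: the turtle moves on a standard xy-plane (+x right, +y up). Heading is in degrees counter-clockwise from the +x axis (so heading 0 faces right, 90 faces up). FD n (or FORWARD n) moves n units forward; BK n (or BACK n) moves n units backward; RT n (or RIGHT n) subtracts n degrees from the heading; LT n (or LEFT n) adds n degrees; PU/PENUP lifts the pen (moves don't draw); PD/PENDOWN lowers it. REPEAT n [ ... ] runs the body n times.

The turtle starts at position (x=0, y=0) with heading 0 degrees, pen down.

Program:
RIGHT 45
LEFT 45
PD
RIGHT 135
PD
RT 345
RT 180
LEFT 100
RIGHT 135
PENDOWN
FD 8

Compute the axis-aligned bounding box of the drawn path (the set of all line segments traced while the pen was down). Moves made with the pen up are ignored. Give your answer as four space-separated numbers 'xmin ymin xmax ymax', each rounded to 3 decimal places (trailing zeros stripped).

Answer: 0 0 7.25 3.381

Derivation:
Executing turtle program step by step:
Start: pos=(0,0), heading=0, pen down
RT 45: heading 0 -> 315
LT 45: heading 315 -> 0
PD: pen down
RT 135: heading 0 -> 225
PD: pen down
RT 345: heading 225 -> 240
RT 180: heading 240 -> 60
LT 100: heading 60 -> 160
RT 135: heading 160 -> 25
PD: pen down
FD 8: (0,0) -> (7.25,3.381) [heading=25, draw]
Final: pos=(7.25,3.381), heading=25, 1 segment(s) drawn

Segment endpoints: x in {0, 7.25}, y in {0, 3.381}
xmin=0, ymin=0, xmax=7.25, ymax=3.381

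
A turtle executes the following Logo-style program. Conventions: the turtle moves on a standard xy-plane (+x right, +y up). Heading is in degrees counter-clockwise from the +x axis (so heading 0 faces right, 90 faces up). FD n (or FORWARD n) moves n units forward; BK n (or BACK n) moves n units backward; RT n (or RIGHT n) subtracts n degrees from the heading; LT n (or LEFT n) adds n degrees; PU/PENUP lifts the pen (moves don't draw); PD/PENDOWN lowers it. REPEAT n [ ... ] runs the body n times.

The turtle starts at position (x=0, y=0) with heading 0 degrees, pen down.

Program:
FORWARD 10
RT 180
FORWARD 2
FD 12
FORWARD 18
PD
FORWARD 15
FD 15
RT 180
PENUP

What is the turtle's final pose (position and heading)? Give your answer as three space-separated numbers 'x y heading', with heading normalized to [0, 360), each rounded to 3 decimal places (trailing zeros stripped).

Executing turtle program step by step:
Start: pos=(0,0), heading=0, pen down
FD 10: (0,0) -> (10,0) [heading=0, draw]
RT 180: heading 0 -> 180
FD 2: (10,0) -> (8,0) [heading=180, draw]
FD 12: (8,0) -> (-4,0) [heading=180, draw]
FD 18: (-4,0) -> (-22,0) [heading=180, draw]
PD: pen down
FD 15: (-22,0) -> (-37,0) [heading=180, draw]
FD 15: (-37,0) -> (-52,0) [heading=180, draw]
RT 180: heading 180 -> 0
PU: pen up
Final: pos=(-52,0), heading=0, 6 segment(s) drawn

Answer: -52 0 0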